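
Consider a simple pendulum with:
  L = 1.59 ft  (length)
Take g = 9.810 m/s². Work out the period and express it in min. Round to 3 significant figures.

0.0233 min

T is given directly by: T = 2π√(L/g).
L = 1.59 ft = 0.4846 m; g = 9.810 m/s².
T = 1.397 s
1.397 s × (1 min / 60.00 s) = 0.02328 min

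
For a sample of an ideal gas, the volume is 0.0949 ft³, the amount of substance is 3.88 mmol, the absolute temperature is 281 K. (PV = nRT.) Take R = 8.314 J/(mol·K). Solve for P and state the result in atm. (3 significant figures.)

P is given directly by: P = nRT/V.
V = 0.0949 ft³ = 0.002687 m³; n = 3.88 mmol = 0.003880 mol; T = 281 K; R = 8.314 J/(mol·K).
P = 3373 Pa
3373 Pa × (1 atm / 1.013×10^5 Pa) = 0.03329 atm

0.0333 atm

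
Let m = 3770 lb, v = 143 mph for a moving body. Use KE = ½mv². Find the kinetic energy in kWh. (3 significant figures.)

0.971 kWh

Directly: KE = ½mv².
m = 3770 lb = 1710 kg; v = 143 mph = 63.93 m/s.
KE = 3.494×10^6 J  (the unit combination reduces to kg·m²/s² = J)
3.494×10^6 J × (1 kWh / 3.600×10^6 J) = 0.9706 kWh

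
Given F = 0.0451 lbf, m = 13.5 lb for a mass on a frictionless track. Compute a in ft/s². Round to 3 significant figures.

From Newton's second law: a = F/m.
F = 0.0451 lbf = 0.2006 N; m = 13.5 lb = 6.123 kg.
a = 0.03276 m/s²
0.03276 m/s² × (1 ft/s² / 0.3048 m/s²) = 0.1075 ft/s²

0.107 ft/s²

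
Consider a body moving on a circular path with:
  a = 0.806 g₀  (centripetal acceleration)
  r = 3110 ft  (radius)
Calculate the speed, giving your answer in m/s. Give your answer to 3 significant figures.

Rearranging a = v²/r for v: v = √(a·r).
a = 0.806 g₀ = 7.904 m/s²; r = 3110 ft = 947.9 m.
v = 86.56 m/s

86.6 m/s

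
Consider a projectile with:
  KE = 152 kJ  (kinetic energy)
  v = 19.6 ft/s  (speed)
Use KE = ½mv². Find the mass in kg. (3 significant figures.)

8520 kg

Rearranging KE = ½mv² for m: m = 2·KE/v².
KE = 152 kJ = 1.520×10^5 J; v = 19.6 ft/s = 5.974 m/s.
m = 8518 kg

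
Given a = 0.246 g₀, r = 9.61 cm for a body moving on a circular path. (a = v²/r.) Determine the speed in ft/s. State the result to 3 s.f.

Solving a = v²/r for v: v = √(a·r).
a = 0.246 g₀ = 2.412 m/s²; r = 9.61 cm = 0.09610 m.
v = 0.4815 m/s
0.4815 m/s × (1 ft/s / 0.3048 m/s) = 1.580 ft/s

1.58 ft/s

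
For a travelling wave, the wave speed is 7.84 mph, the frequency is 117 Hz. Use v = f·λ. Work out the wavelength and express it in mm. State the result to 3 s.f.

30.0 mm

Rearranging: λ = v/f.
v = 7.84 mph = 3.505 m/s; f = 117 Hz.
λ = 0.02996 m
0.02996 m × (1 mm / 0.001000 m) = 29.96 mm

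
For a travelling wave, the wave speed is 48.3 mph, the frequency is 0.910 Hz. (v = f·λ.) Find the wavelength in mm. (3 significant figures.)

Rearranging v = f·λ for λ: λ = v/f.
v = 48.3 mph = 21.59 m/s; f = 0.910 Hz.
λ = 23.73 m
23.73 m × (1 mm / 0.001000 m) = 23728 mm

23700 mm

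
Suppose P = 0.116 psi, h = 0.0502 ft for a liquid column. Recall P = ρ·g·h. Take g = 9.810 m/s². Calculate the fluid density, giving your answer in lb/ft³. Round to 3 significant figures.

Solving P = ρ·g·h for ρ: ρ = P/(g·h).
P = 0.116 psi = 799.8 Pa; h = 0.0502 ft = 0.01530 m; g = 9.810 m/s².
ρ = 5328 kg/m³
5328 kg/m³ × (1 lb/ft³ / 16.02 kg/m³) = 332.6 lb/ft³

333 lb/ft³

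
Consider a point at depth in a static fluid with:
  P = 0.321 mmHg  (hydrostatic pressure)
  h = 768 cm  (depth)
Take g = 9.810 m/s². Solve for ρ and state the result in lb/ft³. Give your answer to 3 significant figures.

0.0355 lb/ft³

Rearranging: ρ = P/(g·h).
P = 0.321 mmHg = 42.80 Pa; h = 768 cm = 7.680 m; g = 9.810 m/s².
ρ = 0.5680 kg/m³
0.5680 kg/m³ × (1 lb/ft³ / 16.02 kg/m³) = 0.03546 lb/ft³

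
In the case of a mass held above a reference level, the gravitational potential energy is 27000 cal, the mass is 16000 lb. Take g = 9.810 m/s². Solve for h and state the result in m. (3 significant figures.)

Solving PE = m·g·h for h: h = PE/(m·g).
PE = 27000 cal = 1.130×10^5 J; m = 16000 lb = 7257 kg; g = 9.810 m/s².
h = 1.587 m

1.59 m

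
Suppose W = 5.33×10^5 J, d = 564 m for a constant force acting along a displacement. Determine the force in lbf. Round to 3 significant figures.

212 lbf

Solving W = F·d for F: F = W/d.
W = 5.33×10^5 J; d = 564 m.
F = 945.0 N  (the unit combination reduces to kg·m/s² = N)
945.0 N × (1 lbf / 4.448 N) = 212.5 lbf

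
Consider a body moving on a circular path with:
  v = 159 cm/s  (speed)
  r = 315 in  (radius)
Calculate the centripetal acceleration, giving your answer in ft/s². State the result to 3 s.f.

1.04 ft/s²

Directly: a = v²/r.
v = 159 cm/s = 1.590 m/s; r = 315 in = 8.001 m.
a = 0.3160 m/s²
0.3160 m/s² × (1 ft/s² / 0.3048 m/s²) = 1.037 ft/s²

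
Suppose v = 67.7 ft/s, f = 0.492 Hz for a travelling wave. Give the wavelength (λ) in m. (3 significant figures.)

41.9 m

Rearranging v = f·λ for λ: λ = v/f.
v = 67.7 ft/s = 20.63 m/s; f = 0.492 Hz.
λ = 41.94 m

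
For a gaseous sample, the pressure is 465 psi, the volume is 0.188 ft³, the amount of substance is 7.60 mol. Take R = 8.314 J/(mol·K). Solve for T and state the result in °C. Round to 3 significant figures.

Rearranging: T = PV/(nR).
P = 465 psi = 3.206×10^6 Pa; V = 0.188 ft³ = 0.005324 m³; n = 7.60 mol; R = 8.314 J/(mol·K).
T = 270.1 K
270.1 K − 273.15 = -3.034 °C

-3.03 °C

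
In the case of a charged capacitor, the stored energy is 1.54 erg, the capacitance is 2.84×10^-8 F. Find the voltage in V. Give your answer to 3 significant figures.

3.29 V

Solving E = ½C·V² for V: V = √(2E/C).
E = 1.54 erg = 1.540×10^-7 J; C = 2.84×10^-8 F.
V = 3.293 V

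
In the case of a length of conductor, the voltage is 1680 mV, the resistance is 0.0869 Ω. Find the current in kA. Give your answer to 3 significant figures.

From Ohm's law: I = V/R.
V = 1680 mV = 1.680 V; R = 0.0869 Ω.
I = 19.33 A
19.33 A × (1 kA / 1000 A) = 0.01933 kA

0.0193 kA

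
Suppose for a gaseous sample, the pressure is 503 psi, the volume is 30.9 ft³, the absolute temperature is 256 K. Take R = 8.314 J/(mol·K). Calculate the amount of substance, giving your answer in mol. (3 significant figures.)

Rearranging: n = PV/(RT).
P = 503 psi = 3.468×10^6 Pa; V = 30.9 ft³ = 0.8750 m³; T = 256 K; R = 8.314 J/(mol·K).
n = 1426 mol

1430 mol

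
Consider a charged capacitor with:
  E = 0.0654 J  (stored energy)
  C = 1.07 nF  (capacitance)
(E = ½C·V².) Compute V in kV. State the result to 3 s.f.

11.1 kV

Rearranging: V = √(2E/C).
E = 0.0654 J; C = 1.07 nF = 1.070×10^-9 F.
V = 11056 V  (the unit combination reduces to kg·m²/(A·s³) = V)
11056 V × (1 kV / 1000 V) = 11.06 kV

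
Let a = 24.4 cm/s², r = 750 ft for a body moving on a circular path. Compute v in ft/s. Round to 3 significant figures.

24.5 ft/s

Rearranging a = v²/r for v: v = √(a·r).
a = 24.4 cm/s² = 0.2440 m/s²; r = 750 ft = 228.6 m.
v = 7.468 m/s
7.468 m/s × (1 ft/s / 0.3048 m/s) = 24.50 ft/s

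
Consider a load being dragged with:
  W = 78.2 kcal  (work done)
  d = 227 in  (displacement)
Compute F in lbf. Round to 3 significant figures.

12800 lbf

Rearranging: F = W/d.
W = 78.2 kcal = 3.272×10^5 J; d = 227 in = 5.766 m.
F = 56746 N
56746 N × (1 lbf / 4.448 N) = 12757 lbf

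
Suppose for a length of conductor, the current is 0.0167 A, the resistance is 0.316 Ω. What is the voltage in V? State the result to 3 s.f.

From Ohm's law: V = IR.
I = 0.0167 A; R = 0.316 Ω.
V = 0.005277 V

0.00528 V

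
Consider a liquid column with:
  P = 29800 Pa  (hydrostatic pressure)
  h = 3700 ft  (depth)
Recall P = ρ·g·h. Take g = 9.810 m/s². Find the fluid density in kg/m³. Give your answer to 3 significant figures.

Rearranging: ρ = P/(g·h).
P = 29800 Pa; h = 3700 ft = 1128 m; g = 9.810 m/s².
ρ = 2.694 kg/m³

2.69 kg/m³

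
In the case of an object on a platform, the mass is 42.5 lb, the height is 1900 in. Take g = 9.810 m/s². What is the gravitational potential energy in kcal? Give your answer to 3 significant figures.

Directly: PE = mgh.
m = 42.5 lb = 19.28 kg; h = 1900 in = 48.26 m; g = 9.810 m/s².
PE = 9127 J
9127 J × (1 kcal / 4184 J) = 2.181 kcal

2.18 kcal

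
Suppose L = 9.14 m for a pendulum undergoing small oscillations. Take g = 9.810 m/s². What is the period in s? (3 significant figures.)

6.06 s

T is given directly by: T = 2π√(L/g).
L = 9.14 m; g = 9.810 m/s².
T = 6.065 s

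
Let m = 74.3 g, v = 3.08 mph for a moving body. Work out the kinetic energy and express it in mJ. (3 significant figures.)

70.4 mJ

KE is given directly by: KE = ½mv².
m = 74.3 g = 0.07430 kg; v = 3.08 mph = 1.377 m/s.
KE = 0.07043 J  (the unit combination reduces to kg·m²/s² = J)
0.07043 J × (1 mJ / 0.001000 J) = 70.43 mJ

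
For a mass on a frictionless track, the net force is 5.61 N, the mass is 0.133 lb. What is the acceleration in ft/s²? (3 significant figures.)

Rearranging: a = F/m.
F = 5.61 N; m = 0.133 lb = 0.06033 kg.
a = 92.99 m/s²
92.99 m/s² × (1 ft/s² / 0.3048 m/s²) = 305.1 ft/s²

305 ft/s²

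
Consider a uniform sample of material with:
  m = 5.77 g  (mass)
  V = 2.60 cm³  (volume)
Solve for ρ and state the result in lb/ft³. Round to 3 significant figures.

139 lb/ft³

Directly: ρ = m/V.
m = 5.77 g = 0.005770 kg; V = 2.60 cm³ = 2.600×10^-6 m³.
ρ = 2219 kg/m³
2219 kg/m³ × (1 lb/ft³ / 16.02 kg/m³) = 138.5 lb/ft³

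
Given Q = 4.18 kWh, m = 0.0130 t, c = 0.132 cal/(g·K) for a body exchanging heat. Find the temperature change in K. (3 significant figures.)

Solving Q = m·c·ΔT for ΔT: ΔT = Q/(m·c).
Q = 4.18 kWh = 1.505×10^7 J; m = 0.0130 t = 13.00 kg; c = 0.132 cal/(g·K) = 552.3 J/(kg·K).
ΔT = 2096 K

2100 K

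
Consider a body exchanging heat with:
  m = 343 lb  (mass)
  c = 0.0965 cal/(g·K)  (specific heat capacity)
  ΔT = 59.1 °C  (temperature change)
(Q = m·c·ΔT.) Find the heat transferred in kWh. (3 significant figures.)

1.03 kWh

Q is given directly by: Q = mcΔT.
m = 343 lb = 155.6 kg; c = 0.0965 cal/(g·K) = 403.8 J/(kg·K); ΔT = 59.1 °C = 59.10 K.
Q = 3.712×10^6 J
3.712×10^6 J × (1 kWh / 3.600×10^6 J) = 1.031 kWh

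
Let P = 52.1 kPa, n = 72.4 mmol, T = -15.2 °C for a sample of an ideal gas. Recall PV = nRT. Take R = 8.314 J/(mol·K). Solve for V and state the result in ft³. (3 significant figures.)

0.105 ft³

Rearranging PV = nRT for V: V = nRT/P.
P = 52.1 kPa = 52100 Pa; n = 72.4 mmol = 0.07240 mol; T = -15.2 °C = 257.9 K; R = 8.314 J/(mol·K).
V = 0.002980 m³
0.002980 m³ × (1 ft³ / 0.02832 m³) = 0.1052 ft³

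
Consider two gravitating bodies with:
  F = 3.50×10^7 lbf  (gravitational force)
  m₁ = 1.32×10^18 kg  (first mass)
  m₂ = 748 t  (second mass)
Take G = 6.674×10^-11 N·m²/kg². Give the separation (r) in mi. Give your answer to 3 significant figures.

From Newton's law of gravitation: r = √(G·m₁m₂/F).
F = 3.50×10^7 lbf = 1.557×10^8 N; m₁ = 1.32×10^18 kg; m₂ = 748 t = 7.480×10^5 kg; G = 6.674×10^-11 N·m²/kg².
r = 650.6 m
650.6 m × (1 mi / 1609 m) = 0.4043 mi

0.404 mi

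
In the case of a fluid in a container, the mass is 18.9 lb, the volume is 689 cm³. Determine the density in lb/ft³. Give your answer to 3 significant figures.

777 lb/ft³

ρ is given directly by: ρ = m/V.
m = 18.9 lb = 8.573 kg; V = 689 cm³ = 6.890×10^-4 m³.
ρ = 12443 kg/m³
12443 kg/m³ × (1 lb/ft³ / 16.02 kg/m³) = 776.8 lb/ft³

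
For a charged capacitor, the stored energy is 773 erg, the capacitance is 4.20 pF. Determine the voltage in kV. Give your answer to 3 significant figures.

6.07 kV

Rearranging E = ½C·V² for V: V = √(2E/C).
E = 773 erg = 7.730×10^-5 J; C = 4.20 pF = 4.200×10^-12 F.
V = 6067 V
6067 V × (1 kV / 1000 V) = 6.067 kV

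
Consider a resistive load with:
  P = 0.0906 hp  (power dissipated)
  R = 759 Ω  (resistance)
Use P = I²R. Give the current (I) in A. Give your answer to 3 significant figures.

Solving P = I²R for I: I = √(P/R).
P = 0.0906 hp = 67.56 W; R = 759 Ω.
I = 0.2983 A

0.298 A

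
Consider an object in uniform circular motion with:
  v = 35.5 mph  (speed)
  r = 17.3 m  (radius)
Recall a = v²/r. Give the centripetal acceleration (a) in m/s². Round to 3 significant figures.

a is given directly by: a = v²/r.
v = 35.5 mph = 15.87 m/s; r = 17.3 m.
a = 14.56 m/s²

14.6 m/s²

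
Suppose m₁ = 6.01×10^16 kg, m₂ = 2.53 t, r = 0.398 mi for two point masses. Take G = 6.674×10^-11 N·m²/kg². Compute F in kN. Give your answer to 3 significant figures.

Directly: F = Gm₁m₂/r².
m₁ = 6.01×10^16 kg; m₂ = 2.53 t = 2530 kg; r = 0.398 mi = 640.5 m; G = 6.674×10^-11 N·m²/kg².
F = 24735 N
24735 N × (1 kN / 1000 N) = 24.74 kN

24.7 kN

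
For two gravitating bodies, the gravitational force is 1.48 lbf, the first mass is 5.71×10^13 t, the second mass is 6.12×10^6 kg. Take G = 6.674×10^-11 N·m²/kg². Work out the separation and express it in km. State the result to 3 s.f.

1880 km

From Newton's law of gravitation: r = √(G·m₁m₂/F).
F = 1.48 lbf = 6.583 N; m₁ = 5.71×10^13 t = 5.710×10^16 kg; m₂ = 6.12×10^6 kg; G = 6.674×10^-11 N·m²/kg².
r = 1.882×10^6 m
1.882×10^6 m × (1 km / 1000 m) = 1882 km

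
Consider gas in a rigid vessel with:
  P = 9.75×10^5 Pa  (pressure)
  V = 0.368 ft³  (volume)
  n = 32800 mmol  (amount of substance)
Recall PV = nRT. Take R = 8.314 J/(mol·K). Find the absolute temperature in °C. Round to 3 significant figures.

From the ideal-gas law: T = PV/(nR).
P = 9.75×10^5 Pa; V = 0.368 ft³ = 0.01042 m³; n = 32800 mmol = 32.80 mol; R = 8.314 J/(mol·K).
T = 37.26 K
37.26 K − 273.15 = -235.9 °C

-236 °C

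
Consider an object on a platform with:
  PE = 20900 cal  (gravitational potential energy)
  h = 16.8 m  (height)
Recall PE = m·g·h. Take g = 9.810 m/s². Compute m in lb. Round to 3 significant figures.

1170 lb

Rearranging: m = PE/(g·h).
PE = 20900 cal = 87446 J; h = 16.8 m; g = 9.810 m/s².
m = 530.6 kg
530.6 kg × (1 lb / 0.4536 kg) = 1170 lb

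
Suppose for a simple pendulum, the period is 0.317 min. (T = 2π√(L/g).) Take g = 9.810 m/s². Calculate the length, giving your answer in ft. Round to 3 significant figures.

Rearranging: L = g·(T/2π)².
T = 0.317 min = 19.02 s; g = 9.810 m/s².
L = 89.89 m
89.89 m × (1 ft / 0.3048 m) = 294.9 ft

295 ft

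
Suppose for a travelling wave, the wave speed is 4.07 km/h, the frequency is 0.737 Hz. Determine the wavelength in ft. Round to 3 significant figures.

Rearranging v = f·λ for λ: λ = v/f.
v = 4.07 km/h = 1.131 m/s; f = 0.737 Hz.
λ = 1.534 m
1.534 m × (1 ft / 0.3048 m) = 5.033 ft

5.03 ft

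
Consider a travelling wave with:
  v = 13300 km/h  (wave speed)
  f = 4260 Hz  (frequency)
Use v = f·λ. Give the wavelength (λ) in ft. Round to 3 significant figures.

Rearranging v = f·λ for λ: λ = v/f.
v = 13300 km/h = 3694 m/s; f = 4260 Hz.
λ = 0.8672 m
0.8672 m × (1 ft / 0.3048 m) = 2.845 ft

2.85 ft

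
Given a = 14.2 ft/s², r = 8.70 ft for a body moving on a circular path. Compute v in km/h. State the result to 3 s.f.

Rearranging: v = √(a·r).
a = 14.2 ft/s² = 4.328 m/s²; r = 8.70 ft = 2.652 m.
v = 3.388 m/s
3.388 m/s × (1 km/h / 0.2778 m/s) = 12.20 km/h

12.2 km/h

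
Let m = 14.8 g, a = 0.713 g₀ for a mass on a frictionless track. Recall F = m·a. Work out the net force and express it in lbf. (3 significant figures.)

0.0233 lbf

Directly: F = m·a.
m = 14.8 g = 0.01480 kg; a = 0.713 g₀ = 6.992 m/s².
F = 0.1035 N
0.1035 N × (1 lbf / 4.448 N) = 0.02326 lbf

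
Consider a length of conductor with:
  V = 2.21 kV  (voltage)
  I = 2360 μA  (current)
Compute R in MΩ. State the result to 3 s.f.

From Ohm's law: R = V/I.
V = 2.21 kV = 2210 V; I = 2360 μA = 0.002360 A.
R = 9.364×10^5 Ω
9.364×10^5 Ω × (1 MΩ / 1.000×10^6 Ω) = 0.9364 MΩ

0.936 MΩ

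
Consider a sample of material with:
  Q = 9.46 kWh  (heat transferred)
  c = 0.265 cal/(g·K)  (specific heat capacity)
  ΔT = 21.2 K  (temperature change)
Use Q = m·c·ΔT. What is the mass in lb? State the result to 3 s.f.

3190 lb

Rearranging: m = Q/(c·ΔT).
Q = 9.46 kWh = 3.406×10^7 J; c = 0.265 cal/(g·K) = 1109 J/(kg·K); ΔT = 21.2 K.
m = 1449 kg
1449 kg × (1 lb / 0.4536 kg) = 3194 lb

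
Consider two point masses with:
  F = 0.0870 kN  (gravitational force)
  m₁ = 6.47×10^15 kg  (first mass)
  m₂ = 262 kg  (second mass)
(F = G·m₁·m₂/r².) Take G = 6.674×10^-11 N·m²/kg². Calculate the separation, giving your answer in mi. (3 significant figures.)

Rearranging: r = √(G·m₁m₂/F).
F = 0.0870 kN = 87.00 N; m₁ = 6.47×10^15 kg; m₂ = 262 kg; G = 6.674×10^-11 N·m²/kg².
r = 1140 m
1140 m × (1 mi / 1609 m) = 0.7086 mi

0.709 mi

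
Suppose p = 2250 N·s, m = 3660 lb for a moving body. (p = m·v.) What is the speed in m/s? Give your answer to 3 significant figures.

Rearranging p = m·v for v: v = p/m.
p = 2250 N·s = 2250 kg·m/s; m = 3660 lb = 1660 kg.
v = 1.355 m/s

1.36 m/s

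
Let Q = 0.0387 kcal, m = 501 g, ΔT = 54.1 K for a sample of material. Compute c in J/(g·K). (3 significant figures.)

0.00597 J/(g·K)

Rearranging: c = Q/(m·ΔT).
Q = 0.0387 kcal = 161.9 J; m = 501 g = 0.5010 kg; ΔT = 54.1 K.
c = 5.974 J/(kg·K)
5.974 J/(kg·K) × (1 J/(g·K) / 1000 J/(kg·K)) = 0.005974 J/(g·K)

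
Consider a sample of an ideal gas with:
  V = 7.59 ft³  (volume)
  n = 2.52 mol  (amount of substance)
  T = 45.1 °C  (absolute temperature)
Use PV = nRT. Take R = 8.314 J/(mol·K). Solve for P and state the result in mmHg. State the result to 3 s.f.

233 mmHg

P is given directly by: P = nRT/V.
V = 7.59 ft³ = 0.2149 m³; n = 2.52 mol; T = 45.1 °C = 318.2 K; R = 8.314 J/(mol·K).
P = 31024 Pa
31024 Pa × (1 mmHg / 133.3 Pa) = 232.7 mmHg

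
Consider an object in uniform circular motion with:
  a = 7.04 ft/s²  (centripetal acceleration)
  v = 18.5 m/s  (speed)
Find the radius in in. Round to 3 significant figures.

Rearranging a = v²/r for r: r = v²/a.
a = 7.04 ft/s² = 2.146 m/s²; v = 18.5 m/s.
r = 159.5 m
159.5 m × (1 in / 0.02540 m) = 6279 in

6280 in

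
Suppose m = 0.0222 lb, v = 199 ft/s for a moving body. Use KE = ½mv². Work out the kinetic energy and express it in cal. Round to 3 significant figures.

Directly: KE = ½mv².
m = 0.0222 lb = 0.01007 kg; v = 199 ft/s = 60.66 m/s.
KE = 18.52 J  (the unit combination reduces to kg·m²/s² = J)
18.52 J × (1 cal / 4.184 J) = 4.427 cal

4.43 cal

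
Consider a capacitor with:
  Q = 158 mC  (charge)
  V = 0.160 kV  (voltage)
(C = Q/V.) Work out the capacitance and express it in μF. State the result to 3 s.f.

Directly: C = Q/V.
Q = 158 mC = 0.1580 C; V = 0.160 kV = 160.0 V.
C = 9.875×10^-4 F
9.875×10^-4 F × (1 μF / 1.000×10^-6 F) = 987.5 μF

988 μF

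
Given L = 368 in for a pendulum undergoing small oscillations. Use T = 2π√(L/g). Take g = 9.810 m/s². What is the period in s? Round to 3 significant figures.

Directly: T = 2π√(L/g).
L = 368 in = 9.347 m; g = 9.810 m/s².
T = 6.133 s

6.13 s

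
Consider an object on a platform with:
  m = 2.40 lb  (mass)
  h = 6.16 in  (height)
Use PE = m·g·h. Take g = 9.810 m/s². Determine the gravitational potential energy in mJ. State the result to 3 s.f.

1670 mJ

Directly: PE = mgh.
m = 2.40 lb = 1.089 kg; h = 6.16 in = 0.1565 m; g = 9.810 m/s².
PE = 1.671 J  (the unit combination reduces to kg·m²/s² = J)
1.671 J × (1 mJ / 0.001000 J) = 1671 mJ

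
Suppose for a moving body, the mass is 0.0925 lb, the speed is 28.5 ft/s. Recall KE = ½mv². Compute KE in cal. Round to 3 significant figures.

0.378 cal

KE is given directly by: KE = ½mv².
m = 0.0925 lb = 0.04196 kg; v = 28.5 ft/s = 8.687 m/s.
KE = 1.583 J
1.583 J × (1 cal / 4.184 J) = 0.3784 cal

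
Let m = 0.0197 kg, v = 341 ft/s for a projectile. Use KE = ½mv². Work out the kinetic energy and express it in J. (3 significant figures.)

106 J

Directly: KE = ½mv².
m = 0.0197 kg; v = 341 ft/s = 103.9 m/s.
KE = 106.4 J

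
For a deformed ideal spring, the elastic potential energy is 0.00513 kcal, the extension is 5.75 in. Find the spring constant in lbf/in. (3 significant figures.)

11.5 lbf/in

Rearranging: k = 2U/x².
U = 0.00513 kcal = 21.46 J; x = 5.75 in = 0.1460 m.
k = 2013 N/m
2013 N/m × (1 lbf/in / 175.1 N/m) = 11.49 lbf/in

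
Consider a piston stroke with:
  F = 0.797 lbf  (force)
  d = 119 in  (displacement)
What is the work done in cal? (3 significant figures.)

Directly: W = F·d.
F = 0.797 lbf = 3.545 N; d = 119 in = 3.023 m.
W = 10.72 J
10.72 J × (1 cal / 4.184 J) = 2.561 cal

2.56 cal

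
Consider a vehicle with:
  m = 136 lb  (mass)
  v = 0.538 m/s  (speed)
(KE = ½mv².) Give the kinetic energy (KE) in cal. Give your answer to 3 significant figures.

2.13 cal

KE is given directly by: KE = ½mv².
m = 136 lb = 61.69 kg; v = 0.538 m/s.
KE = 8.928 J
8.928 J × (1 cal / 4.184 J) = 2.134 cal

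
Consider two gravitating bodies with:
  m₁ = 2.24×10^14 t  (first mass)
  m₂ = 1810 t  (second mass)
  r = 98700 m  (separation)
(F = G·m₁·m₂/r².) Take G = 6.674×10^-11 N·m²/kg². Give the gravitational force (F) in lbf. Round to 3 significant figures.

From Newton's law of gravitation: F = Gm₁m₂/r².
m₁ = 2.24×10^14 t = 2.240×10^17 kg; m₂ = 1810 t = 1.810×10^6 kg; r = 98700 m; G = 6.674×10^-11 N·m²/kg².
F = 2778 N  (the unit combination reduces to kg·m/s² = N)
2778 N × (1 lbf / 4.448 N) = 624.4 lbf

624 lbf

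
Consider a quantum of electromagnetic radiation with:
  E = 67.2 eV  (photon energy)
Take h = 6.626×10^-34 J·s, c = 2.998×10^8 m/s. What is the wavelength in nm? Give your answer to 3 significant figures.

18.5 nm

Rearranging: λ = hc/E.
E = 67.2 eV = 1.077×10^-17 J; h = 6.626×10^-34 J·s; c = 2.998×10^8 m/s.
λ = 1.845×10^-8 m
1.845×10^-8 m × (1 nm / 1.000×10^-9 m) = 18.45 nm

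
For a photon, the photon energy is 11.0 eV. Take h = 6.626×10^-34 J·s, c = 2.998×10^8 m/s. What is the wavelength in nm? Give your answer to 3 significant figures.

Rearranging E = h·c/λ for λ: λ = hc/E.
E = 11.0 eV = 1.762×10^-18 J; h = 6.626×10^-34 J·s; c = 2.998×10^8 m/s.
λ = 1.127×10^-7 m
1.127×10^-7 m × (1 nm / 1.000×10^-9 m) = 112.7 nm

113 nm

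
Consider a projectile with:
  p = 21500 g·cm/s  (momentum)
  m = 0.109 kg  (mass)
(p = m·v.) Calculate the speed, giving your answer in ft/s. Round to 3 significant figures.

6.47 ft/s

Solving p = m·v for v: v = p/m.
p = 21500 g·cm/s = 0.2150 kg·m/s; m = 0.109 kg.
v = 1.972 m/s
1.972 m/s × (1 ft/s / 0.3048 m/s) = 6.471 ft/s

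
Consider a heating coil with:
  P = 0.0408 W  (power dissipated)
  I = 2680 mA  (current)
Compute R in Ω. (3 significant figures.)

Rearranging: R = P/I².
P = 0.0408 W; I = 2680 mA = 2.680 A.
R = 0.005681 Ω

0.00568 Ω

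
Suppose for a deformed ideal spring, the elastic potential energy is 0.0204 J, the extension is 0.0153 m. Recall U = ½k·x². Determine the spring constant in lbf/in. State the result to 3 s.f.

Solving U = ½k·x² for k: k = 2U/x².
U = 0.0204 J; x = 0.0153 m.
k = 174.3 N/m
174.3 N/m × (1 lbf/in / 175.1 N/m) = 0.9952 lbf/in

0.995 lbf/in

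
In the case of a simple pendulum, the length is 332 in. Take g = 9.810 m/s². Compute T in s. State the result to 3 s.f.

Directly: T = 2π√(L/g).
L = 332 in = 8.433 m; g = 9.810 m/s².
T = 5.825 s

5.83 s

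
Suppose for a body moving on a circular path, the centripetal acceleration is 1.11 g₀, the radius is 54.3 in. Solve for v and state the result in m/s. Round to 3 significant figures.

Rearranging: v = √(a·r).
a = 1.11 g₀ = 10.89 m/s²; r = 54.3 in = 1.379 m.
v = 3.875 m/s

3.87 m/s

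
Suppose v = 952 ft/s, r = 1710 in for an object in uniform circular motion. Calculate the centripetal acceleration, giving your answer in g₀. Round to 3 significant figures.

198 g₀

Directly: a = v²/r.
v = 952 ft/s = 290.2 m/s; r = 1710 in = 43.43 m.
a = 1939 m/s²
1939 m/s² × (1 g₀ / 9.807 m/s²) = 197.7 g₀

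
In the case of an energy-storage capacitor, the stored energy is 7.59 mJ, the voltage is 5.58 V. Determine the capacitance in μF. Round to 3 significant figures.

Rearranging E = ½C·V² for C: C = 2E/V².
E = 7.59 mJ = 0.007590 J; V = 5.58 V.
C = 4.875×10^-4 F
4.875×10^-4 F × (1 μF / 1.000×10^-6 F) = 487.5 μF

488 μF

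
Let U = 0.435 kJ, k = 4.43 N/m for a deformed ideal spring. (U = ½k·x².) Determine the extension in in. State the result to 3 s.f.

552 in

Solving U = ½k·x² for x: x = √(2U/k).
U = 0.435 kJ = 435.0 J; k = 4.43 N/m.
x = 14.01 m
14.01 m × (1 in / 0.02540 m) = 551.7 in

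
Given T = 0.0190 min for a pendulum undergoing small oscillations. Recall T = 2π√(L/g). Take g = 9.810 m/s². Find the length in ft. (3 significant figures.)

1.06 ft

Rearranging T = 2π√(L/g) for L: L = g·(T/2π)².
T = 0.0190 min = 1.140 s; g = 9.810 m/s².
L = 0.3229 m
0.3229 m × (1 ft / 0.3048 m) = 1.060 ft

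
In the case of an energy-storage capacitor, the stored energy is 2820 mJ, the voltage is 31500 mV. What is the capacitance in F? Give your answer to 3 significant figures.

Solving E = ½C·V² for C: C = 2E/V².
E = 2820 mJ = 2.820 J; V = 31500 mV = 31.50 V.
C = 0.005684 F

0.00568 F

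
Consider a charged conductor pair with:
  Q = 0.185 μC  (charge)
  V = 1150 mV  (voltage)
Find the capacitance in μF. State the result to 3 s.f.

0.161 μF

C is given directly by: C = Q/V.
Q = 0.185 μC = 1.850×10^-7 C; V = 1150 mV = 1.150 V.
C = 1.609×10^-7 F
1.609×10^-7 F × (1 μF / 1.000×10^-6 F) = 0.1609 μF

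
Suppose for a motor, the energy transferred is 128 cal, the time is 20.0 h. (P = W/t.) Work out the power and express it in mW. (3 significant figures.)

7.44 mW

Directly: P = W/t.
W = 128 cal = 535.6 J; t = 20.0 h = 72000 s.
P = 0.007438 W
0.007438 W × (1 mW / 0.001000 W) = 7.438 mW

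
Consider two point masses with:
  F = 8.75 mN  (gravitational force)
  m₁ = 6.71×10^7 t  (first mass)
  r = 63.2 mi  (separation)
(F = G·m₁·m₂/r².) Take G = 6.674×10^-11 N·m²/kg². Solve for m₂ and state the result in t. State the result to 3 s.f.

From Newton's law of gravitation: m₂ = F·r²/(G·m₁).
F = 8.75 mN = 0.008750 N; m₁ = 6.71×10^7 t = 6.710×10^10 kg; r = 63.2 mi = 1.017×10^5 m; G = 6.674×10^-11 N·m²/kg².
m₂ = 2.021×10^7 kg
2.021×10^7 kg × (1 t / 1000 kg) = 20213 t

20200 t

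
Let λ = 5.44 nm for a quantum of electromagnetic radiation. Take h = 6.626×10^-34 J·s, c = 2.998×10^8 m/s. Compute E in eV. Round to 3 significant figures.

228 eV

E is given directly by: E = hc/λ.
λ = 5.44 nm = 5.440×10^-9 m; h = 6.626×10^-34 J·s; c = 2.998×10^8 m/s.
E = 3.652×10^-17 J  (the unit combination reduces to kg·m²/s² = J)
3.652×10^-17 J × (1 eV / 1.602×10^-19 J) = 227.9 eV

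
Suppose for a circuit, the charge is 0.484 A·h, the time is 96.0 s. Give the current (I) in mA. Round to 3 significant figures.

18200 mA

Rearranging q = I·t for I: I = q/t.
q = 0.484 A·h = 1742 C; t = 96.0 s.
I = 18.15 A
18.15 A × (1 mA / 0.001000 A) = 18150 mA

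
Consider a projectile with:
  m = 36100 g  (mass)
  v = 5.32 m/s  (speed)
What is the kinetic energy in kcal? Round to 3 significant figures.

0.122 kcal

KE is given directly by: KE = ½mv².
m = 36100 g = 36.10 kg; v = 5.32 m/s.
KE = 510.9 J  (the unit combination reduces to kg·m²/s² = J)
510.9 J × (1 kcal / 4184 J) = 0.1221 kcal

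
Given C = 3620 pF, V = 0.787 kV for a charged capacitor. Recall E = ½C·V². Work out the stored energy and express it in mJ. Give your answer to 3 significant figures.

Directly: E = ½CV².
C = 3620 pF = 3.620×10^-9 F; V = 0.787 kV = 787.0 V.
E = 0.001121 J
0.001121 J × (1 mJ / 0.001000 J) = 1.121 mJ

1.12 mJ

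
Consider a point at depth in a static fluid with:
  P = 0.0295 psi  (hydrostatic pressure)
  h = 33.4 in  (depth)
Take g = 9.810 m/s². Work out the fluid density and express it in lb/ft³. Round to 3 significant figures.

Rearranging P = ρ·g·h for ρ: ρ = P/(g·h).
P = 0.0295 psi = 203.4 Pa; h = 33.4 in = 0.8484 m; g = 9.810 m/s².
ρ = 24.44 kg/m³
24.44 kg/m³ × (1 lb/ft³ / 16.02 kg/m³) = 1.526 lb/ft³

1.53 lb/ft³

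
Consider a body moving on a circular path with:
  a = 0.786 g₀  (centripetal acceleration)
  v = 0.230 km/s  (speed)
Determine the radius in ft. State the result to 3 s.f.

Rearranging: r = v²/a.
a = 0.786 g₀ = 7.708 m/s²; v = 0.230 km/s = 230.0 m/s.
r = 6863 m
6863 m × (1 ft / 0.3048 m) = 22516 ft

22500 ft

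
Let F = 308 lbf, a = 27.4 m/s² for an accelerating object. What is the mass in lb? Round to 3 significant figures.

110 lb

From Newton's second law: m = F/a.
F = 308 lbf = 1370 N; a = 27.4 m/s².
m = 50.00 kg
50.00 kg × (1 lb / 0.4536 kg) = 110.2 lb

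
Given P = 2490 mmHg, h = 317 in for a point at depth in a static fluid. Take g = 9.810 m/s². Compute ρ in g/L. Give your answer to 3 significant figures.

4200 g/L

Rearranging P = ρ·g·h for ρ: ρ = P/(g·h).
P = 2490 mmHg = 3.320×10^5 Pa; h = 317 in = 8.052 m; g = 9.810 m/s².
ρ = 4203 kg/m³
Since 1 g/L = 1 kg/m³, 4203 g/L.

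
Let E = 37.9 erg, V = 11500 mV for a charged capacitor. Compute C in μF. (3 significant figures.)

0.0573 μF

Rearranging E = ½C·V² for C: C = 2E/V².
E = 37.9 erg = 3.790×10^-6 J; V = 11500 mV = 11.50 V.
C = 5.732×10^-8 F
5.732×10^-8 F × (1 μF / 1.000×10^-6 F) = 0.05732 μF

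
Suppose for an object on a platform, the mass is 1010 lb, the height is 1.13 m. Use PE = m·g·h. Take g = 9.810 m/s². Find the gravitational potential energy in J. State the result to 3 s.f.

PE is given directly by: PE = mgh.
m = 1010 lb = 458.1 kg; h = 1.13 m; g = 9.810 m/s².
PE = 5078 J

5080 J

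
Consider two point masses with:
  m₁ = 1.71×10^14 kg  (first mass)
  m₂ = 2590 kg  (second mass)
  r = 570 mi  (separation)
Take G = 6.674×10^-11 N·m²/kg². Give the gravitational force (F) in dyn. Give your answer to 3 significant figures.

F is given directly by: F = Gm₁m₂/r².
m₁ = 1.71×10^14 kg; m₂ = 2590 kg; r = 570 mi = 9.173×10^5 m; G = 6.674×10^-11 N·m²/kg².
F = 3.513×10^-5 N  (the unit combination reduces to kg·m/s² = N)
3.513×10^-5 N × (1 dyn / 1.000×10^-5 N) = 3.513 dyn

3.51 dyn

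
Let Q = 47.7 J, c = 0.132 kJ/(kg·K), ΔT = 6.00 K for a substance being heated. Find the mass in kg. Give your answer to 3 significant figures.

Rearranging: m = Q/(c·ΔT).
Q = 47.7 J; c = 0.132 kJ/(kg·K) = 132.0 J/(kg·K); ΔT = 6.00 K.
m = 0.06023 kg

0.0602 kg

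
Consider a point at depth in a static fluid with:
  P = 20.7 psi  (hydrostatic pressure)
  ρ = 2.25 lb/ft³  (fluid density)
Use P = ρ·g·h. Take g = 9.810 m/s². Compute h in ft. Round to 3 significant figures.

Rearranging P = ρ·g·h for h: h = P/(ρ·g).
P = 20.7 psi = 1.427×10^5 Pa; ρ = 2.25 lb/ft³ = 36.04 kg/m³; g = 9.810 m/s².
h = 403.7 m
403.7 m × (1 ft / 0.3048 m) = 1324 ft

1320 ft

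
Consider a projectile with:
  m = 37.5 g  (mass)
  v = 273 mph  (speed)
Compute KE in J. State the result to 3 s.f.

Directly: KE = ½mv².
m = 37.5 g = 0.03750 kg; v = 273 mph = 122.0 m/s.
KE = 279.3 J  (the unit combination reduces to kg·m²/s² = J)

279 J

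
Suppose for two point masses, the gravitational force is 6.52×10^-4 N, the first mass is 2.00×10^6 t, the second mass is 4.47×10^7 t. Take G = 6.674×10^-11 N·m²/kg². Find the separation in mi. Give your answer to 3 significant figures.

From Newton's law of gravitation: r = √(G·m₁m₂/F).
F = 6.52×10^-4 N; m₁ = 2.00×10^6 t = 2.000×10^9 kg; m₂ = 4.47×10^7 t = 4.470×10^10 kg; G = 6.674×10^-11 N·m²/kg².
r = 3.025×10^6 m
3.025×10^6 m × (1 mi / 1609 m) = 1880 mi

1880 mi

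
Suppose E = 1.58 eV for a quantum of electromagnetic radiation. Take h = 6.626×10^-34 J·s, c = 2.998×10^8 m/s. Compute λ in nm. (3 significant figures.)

Solving E = h·c/λ for λ: λ = hc/E.
E = 1.58 eV = 2.531×10^-19 J; h = 6.626×10^-34 J·s; c = 2.998×10^8 m/s.
λ = 7.847×10^-7 m
7.847×10^-7 m × (1 nm / 1.000×10^-9 m) = 784.7 nm

785 nm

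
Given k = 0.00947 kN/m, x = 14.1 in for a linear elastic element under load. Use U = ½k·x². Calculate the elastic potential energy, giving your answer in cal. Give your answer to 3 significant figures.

0.145 cal

U is given directly by: U = ½kx².
k = 0.00947 kN/m = 9.470 N/m; x = 14.1 in = 0.3581 m.
U = 0.6073 J
0.6073 J × (1 cal / 4.184 J) = 0.1452 cal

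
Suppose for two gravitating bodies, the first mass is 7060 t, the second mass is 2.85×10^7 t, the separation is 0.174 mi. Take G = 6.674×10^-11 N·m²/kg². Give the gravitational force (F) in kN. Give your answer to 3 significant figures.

0.171 kN

From Newton's law of gravitation: F = Gm₁m₂/r².
m₁ = 7060 t = 7.060×10^6 kg; m₂ = 2.85×10^7 t = 2.850×10^10 kg; r = 0.174 mi = 280.0 m; G = 6.674×10^-11 N·m²/kg².
F = 171.3 N  (the unit combination reduces to kg·m/s² = N)
171.3 N × (1 kN / 1000 N) = 0.1713 kN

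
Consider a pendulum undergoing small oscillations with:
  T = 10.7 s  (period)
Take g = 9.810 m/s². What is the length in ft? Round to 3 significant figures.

Rearranging: L = g·(T/2π)².
T = 10.7 s; g = 9.810 m/s².
L = 28.45 m
28.45 m × (1 ft / 0.3048 m) = 93.34 ft

93.3 ft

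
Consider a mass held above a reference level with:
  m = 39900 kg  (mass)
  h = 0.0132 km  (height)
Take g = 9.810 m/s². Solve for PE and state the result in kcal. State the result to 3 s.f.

1230 kcal

Directly: PE = mgh.
m = 39900 kg; h = 0.0132 km = 13.20 m; g = 9.810 m/s².
PE = 5.167×10^6 J  (the unit combination reduces to kg·m²/s² = J)
5.167×10^6 J × (1 kcal / 4184 J) = 1235 kcal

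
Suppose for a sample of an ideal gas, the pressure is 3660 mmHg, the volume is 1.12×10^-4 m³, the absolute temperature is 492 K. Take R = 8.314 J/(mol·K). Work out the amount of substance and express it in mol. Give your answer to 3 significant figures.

Solving PV = nRT for n: n = PV/(RT).
P = 3660 mmHg = 4.880×10^5 Pa; V = 1.12×10^-4 m³; T = 492 K; R = 8.314 J/(mol·K).
n = 0.01336 mol

0.0134 mol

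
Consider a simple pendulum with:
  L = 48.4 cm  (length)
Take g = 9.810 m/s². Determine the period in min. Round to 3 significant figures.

Directly: T = 2π√(L/g).
L = 48.4 cm = 0.4840 m; g = 9.810 m/s².
T = 1.396 s
1.396 s × (1 min / 60.00 s) = 0.02326 min

0.0233 min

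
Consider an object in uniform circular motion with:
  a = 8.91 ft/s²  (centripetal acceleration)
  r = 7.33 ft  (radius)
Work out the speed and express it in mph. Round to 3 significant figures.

Rearranging: v = √(a·r).
a = 8.91 ft/s² = 2.716 m/s²; r = 7.33 ft = 2.234 m.
v = 2.463 m/s
2.463 m/s × (1 mph / 0.4470 m/s) = 5.510 mph

5.51 mph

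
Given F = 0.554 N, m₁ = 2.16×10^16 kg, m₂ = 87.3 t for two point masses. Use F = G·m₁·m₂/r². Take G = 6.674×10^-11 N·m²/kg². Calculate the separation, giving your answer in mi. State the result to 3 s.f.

From Newton's law of gravitation: r = √(G·m₁m₂/F).
F = 0.554 N; m₁ = 2.16×10^16 kg; m₂ = 87.3 t = 87300 kg; G = 6.674×10^-11 N·m²/kg².
r = 4.766×10^5 m
4.766×10^5 m × (1 mi / 1609 m) = 296.2 mi

296 mi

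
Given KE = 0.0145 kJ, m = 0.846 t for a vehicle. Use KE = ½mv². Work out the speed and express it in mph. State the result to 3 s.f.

0.414 mph

Rearranging KE = ½mv² for v: v = √(2·KE/m).
KE = 0.0145 kJ = 14.50 J; m = 0.846 t = 846.0 kg.
v = 0.1851 m/s
0.1851 m/s × (1 mph / 0.4470 m/s) = 0.4142 mph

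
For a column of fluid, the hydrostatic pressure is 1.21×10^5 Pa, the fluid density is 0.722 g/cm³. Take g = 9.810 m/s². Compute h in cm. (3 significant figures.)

1710 cm

Rearranging: h = P/(ρ·g).
P = 1.21×10^5 Pa; ρ = 0.722 g/cm³ = 722.0 kg/m³; g = 9.810 m/s².
h = 17.08 m
17.08 m × (1 cm / 0.01000 m) = 1708 cm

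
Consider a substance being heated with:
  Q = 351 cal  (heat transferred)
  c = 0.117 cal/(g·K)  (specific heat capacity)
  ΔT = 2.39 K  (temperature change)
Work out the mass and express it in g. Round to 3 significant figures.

Rearranging Q = m·c·ΔT for m: m = Q/(c·ΔT).
Q = 351 cal = 1469 J; c = 0.117 cal/(g·K) = 489.5 J/(kg·K); ΔT = 2.39 K.
m = 1.255 kg
1.255 kg × (1 g / 0.001000 kg) = 1255 g

1260 g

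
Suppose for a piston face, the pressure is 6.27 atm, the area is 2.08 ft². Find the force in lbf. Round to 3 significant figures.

Rearranging P = F/A for F: F = P·A.
P = 6.27 atm = 6.353×10^5 Pa; A = 2.08 ft² = 0.1932 m².
F = 1.228×10^5 N  (the unit combination reduces to kg·m/s² = N)
1.228×10^5 N × (1 lbf / 4.448 N) = 27599 lbf

27600 lbf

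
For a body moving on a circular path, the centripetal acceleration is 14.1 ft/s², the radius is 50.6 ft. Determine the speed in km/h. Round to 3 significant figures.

29.3 km/h

Rearranging a = v²/r for v: v = √(a·r).
a = 14.1 ft/s² = 4.298 m/s²; r = 50.6 ft = 15.42 m.
v = 8.141 m/s
8.141 m/s × (1 km/h / 0.2778 m/s) = 29.31 km/h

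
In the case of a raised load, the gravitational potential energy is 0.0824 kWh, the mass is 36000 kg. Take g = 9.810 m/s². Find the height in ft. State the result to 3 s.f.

Rearranging: h = PE/(m·g).
PE = 0.0824 kWh = 2.966×10^5 J; m = 36000 kg; g = 9.810 m/s².
h = 0.8400 m
0.8400 m × (1 ft / 0.3048 m) = 2.756 ft

2.76 ft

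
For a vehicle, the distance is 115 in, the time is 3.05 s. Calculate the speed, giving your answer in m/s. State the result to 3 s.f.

0.958 m/s

Directly: v = d/t.
d = 115 in = 2.921 m; t = 3.05 s.
v = 0.9577 m/s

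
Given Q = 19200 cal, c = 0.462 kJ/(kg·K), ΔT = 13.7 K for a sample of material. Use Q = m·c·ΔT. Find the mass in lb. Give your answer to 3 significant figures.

Solving Q = m·c·ΔT for m: m = Q/(c·ΔT).
Q = 19200 cal = 80333 J; c = 0.462 kJ/(kg·K) = 462.0 J/(kg·K); ΔT = 13.7 K.
m = 12.69 kg
12.69 kg × (1 lb / 0.4536 kg) = 27.98 lb

28.0 lb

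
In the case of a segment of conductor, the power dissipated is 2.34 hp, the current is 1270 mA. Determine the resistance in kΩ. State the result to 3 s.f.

1.08 kΩ

Solving P = I²R for R: R = P/I².
P = 2.34 hp = 1745 W; I = 1270 mA = 1.270 A.
R = 1082 Ω
1082 Ω × (1 kΩ / 1000 Ω) = 1.082 kΩ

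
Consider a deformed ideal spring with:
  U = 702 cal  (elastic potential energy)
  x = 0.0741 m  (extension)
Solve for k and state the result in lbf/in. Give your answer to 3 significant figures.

Rearranging U = ½k·x² for k: k = 2U/x².
U = 702 cal = 2937 J; x = 0.0741 m.
k = 1.070×10^6 N/m
1.070×10^6 N/m × (1 lbf/in / 175.1 N/m) = 6109 lbf/in

6110 lbf/in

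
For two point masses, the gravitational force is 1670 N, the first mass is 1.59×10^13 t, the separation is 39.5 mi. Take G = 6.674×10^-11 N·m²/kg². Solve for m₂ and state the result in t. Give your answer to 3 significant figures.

6360 t

From Newton's law of gravitation: m₂ = F·r²/(G·m₁).
F = 1670 N; m₁ = 1.59×10^13 t = 1.590×10^16 kg; r = 39.5 mi = 63569 m; G = 6.674×10^-11 N·m²/kg².
m₂ = 6.360×10^6 kg
6.360×10^6 kg × (1 t / 1000 kg) = 6360 t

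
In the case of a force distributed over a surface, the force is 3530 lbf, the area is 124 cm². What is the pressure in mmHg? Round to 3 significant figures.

9500 mmHg

Directly: P = F/A.
F = 3530 lbf = 15702 N; A = 124 cm² = 0.01240 m².
P = 1.266×10^6 Pa  (the unit combination reduces to kg/(m·s²) = Pa)
1.266×10^6 Pa × (1 mmHg / 133.3 Pa) = 9498 mmHg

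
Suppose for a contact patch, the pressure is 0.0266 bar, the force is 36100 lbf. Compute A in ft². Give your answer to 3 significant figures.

650 ft²

Rearranging: A = F/P.
P = 0.0266 bar = 2660 Pa; F = 36100 lbf = 1.606×10^5 N.
A = 60.37 m²
60.37 m² × (1 ft² / 0.09290 m²) = 649.8 ft²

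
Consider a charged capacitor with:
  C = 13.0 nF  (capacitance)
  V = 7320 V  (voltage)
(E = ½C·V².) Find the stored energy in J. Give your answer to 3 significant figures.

Directly: E = ½CV².
C = 13.0 nF = 1.300×10^-8 F; V = 7320 V.
E = 0.3483 J  (the unit combination reduces to kg·m²/s² = J)

0.348 J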